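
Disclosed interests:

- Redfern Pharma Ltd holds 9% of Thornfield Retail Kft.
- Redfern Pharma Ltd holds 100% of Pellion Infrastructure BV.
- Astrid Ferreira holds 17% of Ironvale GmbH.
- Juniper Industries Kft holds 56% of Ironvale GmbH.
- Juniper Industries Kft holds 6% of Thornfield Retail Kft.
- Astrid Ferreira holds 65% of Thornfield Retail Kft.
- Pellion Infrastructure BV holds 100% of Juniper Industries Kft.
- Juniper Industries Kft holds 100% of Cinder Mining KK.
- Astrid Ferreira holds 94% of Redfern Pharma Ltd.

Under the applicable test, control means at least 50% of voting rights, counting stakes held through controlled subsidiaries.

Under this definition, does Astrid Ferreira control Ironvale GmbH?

Astrid holds 94% of Redfern, so Astrid controls Redfern.
Redfern holds 100% of Pellion, so Astrid controls Pellion.
Pellion holds 100% of Juniper, so Astrid controls Juniper.
Juniper and Astrid together hold 56% + 17% = 73% of Ironvale, so Astrid controls Ironvale.

Yes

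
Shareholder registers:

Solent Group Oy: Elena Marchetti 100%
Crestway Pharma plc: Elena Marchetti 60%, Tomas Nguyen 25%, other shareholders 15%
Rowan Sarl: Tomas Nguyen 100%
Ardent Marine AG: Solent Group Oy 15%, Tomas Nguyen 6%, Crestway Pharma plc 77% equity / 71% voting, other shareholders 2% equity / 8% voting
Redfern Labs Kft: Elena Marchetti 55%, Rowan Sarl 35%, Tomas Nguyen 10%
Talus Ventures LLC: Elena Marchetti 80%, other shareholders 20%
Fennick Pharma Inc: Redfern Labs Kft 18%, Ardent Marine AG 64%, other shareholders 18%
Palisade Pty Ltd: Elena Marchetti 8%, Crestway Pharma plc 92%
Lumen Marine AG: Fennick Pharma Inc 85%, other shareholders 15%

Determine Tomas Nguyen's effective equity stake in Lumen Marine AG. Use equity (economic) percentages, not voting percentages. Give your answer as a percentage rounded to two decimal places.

20.62%

Tomas reaches Lumen along 4 paths.
Via Rowan → Redfern → Fennick: 100% × 35% × 18% × 85% = 5.355%.
Via Redfern → Fennick: 10% × 18% × 85% = 1.53%.
Via Ardent → Fennick: 6% × 64% × 85% = 3.264%.
Via Crestway → Ardent → Fennick: 25% × 77% × 64% × 85% = 10.472%.
Total: 5.355% + 1.53% + 3.264% + 10.472% = 20.621%.
Rounded: 20.62%.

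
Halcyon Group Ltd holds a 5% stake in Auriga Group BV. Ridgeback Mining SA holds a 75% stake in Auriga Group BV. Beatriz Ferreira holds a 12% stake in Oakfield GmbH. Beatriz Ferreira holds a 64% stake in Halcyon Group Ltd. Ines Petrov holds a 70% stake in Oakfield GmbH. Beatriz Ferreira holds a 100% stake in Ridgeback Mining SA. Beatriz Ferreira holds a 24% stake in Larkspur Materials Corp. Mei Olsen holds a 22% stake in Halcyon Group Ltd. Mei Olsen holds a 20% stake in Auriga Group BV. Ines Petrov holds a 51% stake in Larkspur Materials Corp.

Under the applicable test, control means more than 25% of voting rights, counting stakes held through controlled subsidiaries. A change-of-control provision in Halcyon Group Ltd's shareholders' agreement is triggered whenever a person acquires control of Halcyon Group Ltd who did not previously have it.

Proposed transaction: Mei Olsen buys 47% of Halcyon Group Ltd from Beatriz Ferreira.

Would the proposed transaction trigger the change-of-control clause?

The purchase adds only to Mei's holdings (Beatriz's stake shrinks), so Mei is the only person who could newly come to control Halcyon.
Mei's largest direct stake is 22% in Halcyon, which does not meet the threshold, so Mei controls no company.
In Halcyon, Mei's side holds only 22%, not > 25%.
So before the transaction, Mei does not control Halcyon.
After the purchase, Mei's direct stake in Halcyon rises to 22% + 47% = 69%, and Beatriz's stake falls to 17%.
Mei holds 69% of Halcyon, so Mei controls Halcyon.
Mei did not control Halcyon before and does after, so the clause is triggered.

Yes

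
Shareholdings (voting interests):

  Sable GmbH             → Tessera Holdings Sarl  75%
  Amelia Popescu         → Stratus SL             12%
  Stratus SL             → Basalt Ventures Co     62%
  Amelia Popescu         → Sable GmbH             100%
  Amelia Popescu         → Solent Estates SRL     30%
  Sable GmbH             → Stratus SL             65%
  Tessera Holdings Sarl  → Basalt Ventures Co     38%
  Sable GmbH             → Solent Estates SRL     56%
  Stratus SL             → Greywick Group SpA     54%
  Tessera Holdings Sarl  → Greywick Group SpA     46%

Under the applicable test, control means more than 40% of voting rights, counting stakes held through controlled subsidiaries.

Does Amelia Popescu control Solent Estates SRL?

Amelia holds 100% of Sable, so Amelia controls Sable.
Sable and Amelia together hold 56% + 30% = 86% of Solent, so Amelia controls Solent.

Yes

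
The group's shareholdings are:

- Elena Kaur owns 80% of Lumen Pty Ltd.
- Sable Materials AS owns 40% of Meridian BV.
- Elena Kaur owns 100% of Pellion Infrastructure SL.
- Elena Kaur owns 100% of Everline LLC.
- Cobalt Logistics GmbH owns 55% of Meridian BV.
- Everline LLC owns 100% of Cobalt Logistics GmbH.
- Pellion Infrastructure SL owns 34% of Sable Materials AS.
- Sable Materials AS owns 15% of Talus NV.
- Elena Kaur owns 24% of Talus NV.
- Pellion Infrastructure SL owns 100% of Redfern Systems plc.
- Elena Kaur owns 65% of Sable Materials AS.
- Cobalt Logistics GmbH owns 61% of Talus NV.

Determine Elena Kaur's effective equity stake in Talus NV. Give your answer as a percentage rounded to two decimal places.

Elena reaches Talus along 4 paths.
Via Sable: 65% × 15% = 9.75%.
Via Pellion → Sable: 100% × 34% × 15% = 5.1%.
Via Everline → Cobalt: 100% × 100% × 61% = 61%.
Direct stake: 24% = 24%.
Total: 9.75% + 5.1% + 61% + 24% = 99.85%.

99.85%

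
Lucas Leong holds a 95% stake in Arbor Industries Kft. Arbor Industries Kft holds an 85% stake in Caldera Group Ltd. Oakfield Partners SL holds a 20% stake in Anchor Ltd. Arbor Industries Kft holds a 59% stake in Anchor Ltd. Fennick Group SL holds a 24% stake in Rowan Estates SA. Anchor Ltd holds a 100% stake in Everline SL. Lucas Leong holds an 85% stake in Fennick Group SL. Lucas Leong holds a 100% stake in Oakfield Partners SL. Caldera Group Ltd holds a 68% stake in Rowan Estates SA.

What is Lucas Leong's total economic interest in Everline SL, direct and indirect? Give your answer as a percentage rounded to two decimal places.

76.05%

Lucas reaches Everline along 2 paths.
Via Arbor → Anchor: 95% × 59% × 100% = 56.05%.
Via Oakfield → Anchor: 100% × 20% × 100% = 20%.
Total: 56.05% + 20% = 76.05%.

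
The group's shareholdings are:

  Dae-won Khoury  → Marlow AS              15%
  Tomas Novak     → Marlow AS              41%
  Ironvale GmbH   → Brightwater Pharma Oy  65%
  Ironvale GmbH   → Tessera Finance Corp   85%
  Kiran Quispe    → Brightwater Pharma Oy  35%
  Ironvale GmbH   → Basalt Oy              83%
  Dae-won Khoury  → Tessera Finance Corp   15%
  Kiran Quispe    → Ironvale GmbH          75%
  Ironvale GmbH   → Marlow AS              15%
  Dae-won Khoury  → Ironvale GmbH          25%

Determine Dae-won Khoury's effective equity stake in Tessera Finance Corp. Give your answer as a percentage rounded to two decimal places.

36.25%

Dae-won reaches Tessera along 2 paths.
Via Ironvale: 25% × 85% = 21.25%.
Direct stake: 15% = 15%.
Total: 21.25% + 15% = 36.25%.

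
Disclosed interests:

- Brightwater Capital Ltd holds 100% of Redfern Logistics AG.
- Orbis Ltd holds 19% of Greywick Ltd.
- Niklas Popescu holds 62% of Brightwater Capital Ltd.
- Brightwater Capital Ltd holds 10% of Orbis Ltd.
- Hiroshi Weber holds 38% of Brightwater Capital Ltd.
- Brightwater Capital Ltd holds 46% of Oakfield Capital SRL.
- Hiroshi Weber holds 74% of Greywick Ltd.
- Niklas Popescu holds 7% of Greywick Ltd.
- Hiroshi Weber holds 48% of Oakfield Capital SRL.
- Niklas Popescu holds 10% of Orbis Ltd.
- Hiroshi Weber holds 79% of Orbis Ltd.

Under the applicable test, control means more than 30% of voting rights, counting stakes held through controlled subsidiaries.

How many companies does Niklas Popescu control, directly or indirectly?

3

Niklas holds 62% of Brightwater, so Niklas controls Brightwater.
Brightwater holds 46% of Oakfield, so Niklas controls Oakfield.
Brightwater holds 100% of Redfern, so Niklas controls Redfern.
No other company's threshold is met.
Niklas controls 3 companies.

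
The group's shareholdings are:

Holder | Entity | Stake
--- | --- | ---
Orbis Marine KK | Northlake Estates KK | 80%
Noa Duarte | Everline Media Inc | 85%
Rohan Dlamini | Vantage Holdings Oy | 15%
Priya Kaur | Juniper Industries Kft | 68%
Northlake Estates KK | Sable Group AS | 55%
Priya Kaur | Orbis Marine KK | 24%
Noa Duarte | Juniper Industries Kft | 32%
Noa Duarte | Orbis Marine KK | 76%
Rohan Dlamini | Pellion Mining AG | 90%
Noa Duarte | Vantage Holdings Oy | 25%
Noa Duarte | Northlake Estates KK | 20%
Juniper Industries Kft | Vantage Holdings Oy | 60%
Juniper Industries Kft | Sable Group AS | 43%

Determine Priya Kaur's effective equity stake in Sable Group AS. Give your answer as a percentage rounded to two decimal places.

39.80%

Priya reaches Sable along 2 paths.
Via Orbis → Northlake: 24% × 80% × 55% = 10.56%.
Via Juniper: 68% × 43% = 29.24%.
Total: 10.56% + 29.24% = 39.8%.
Rounded: 39.80%.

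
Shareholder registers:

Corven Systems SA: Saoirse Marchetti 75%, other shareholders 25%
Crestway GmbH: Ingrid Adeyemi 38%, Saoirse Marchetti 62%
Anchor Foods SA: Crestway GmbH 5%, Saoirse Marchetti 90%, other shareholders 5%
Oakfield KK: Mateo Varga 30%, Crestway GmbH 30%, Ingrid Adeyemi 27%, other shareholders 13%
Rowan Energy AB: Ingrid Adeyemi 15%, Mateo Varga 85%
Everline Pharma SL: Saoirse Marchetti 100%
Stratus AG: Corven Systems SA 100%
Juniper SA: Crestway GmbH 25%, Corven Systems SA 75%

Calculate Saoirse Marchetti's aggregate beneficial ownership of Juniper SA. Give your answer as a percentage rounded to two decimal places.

Saoirse reaches Juniper along 2 paths.
Via Crestway: 62% × 25% = 15.5%.
Via Corven: 75% × 75% = 56.25%.
Total: 15.5% + 56.25% = 71.75%.

71.75%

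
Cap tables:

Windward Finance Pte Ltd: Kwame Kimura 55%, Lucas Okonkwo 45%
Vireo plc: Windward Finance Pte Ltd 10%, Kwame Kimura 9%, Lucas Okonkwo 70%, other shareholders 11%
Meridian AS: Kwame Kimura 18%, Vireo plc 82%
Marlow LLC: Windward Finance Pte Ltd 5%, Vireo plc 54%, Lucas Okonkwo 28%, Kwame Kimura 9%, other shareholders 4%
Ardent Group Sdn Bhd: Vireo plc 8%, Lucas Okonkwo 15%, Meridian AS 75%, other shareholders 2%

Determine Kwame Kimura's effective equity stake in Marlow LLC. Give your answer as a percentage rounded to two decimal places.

19.58%

Kwame reaches Marlow along 4 paths.
Via Windward: 55% × 5% = 2.75%.
Via Windward → Vireo: 55% × 10% × 54% = 2.97%.
Via Vireo: 9% × 54% = 4.86%.
Direct stake: 9% = 9%.
Total: 2.75% + 2.97% + 4.86% + 9% = 19.58%.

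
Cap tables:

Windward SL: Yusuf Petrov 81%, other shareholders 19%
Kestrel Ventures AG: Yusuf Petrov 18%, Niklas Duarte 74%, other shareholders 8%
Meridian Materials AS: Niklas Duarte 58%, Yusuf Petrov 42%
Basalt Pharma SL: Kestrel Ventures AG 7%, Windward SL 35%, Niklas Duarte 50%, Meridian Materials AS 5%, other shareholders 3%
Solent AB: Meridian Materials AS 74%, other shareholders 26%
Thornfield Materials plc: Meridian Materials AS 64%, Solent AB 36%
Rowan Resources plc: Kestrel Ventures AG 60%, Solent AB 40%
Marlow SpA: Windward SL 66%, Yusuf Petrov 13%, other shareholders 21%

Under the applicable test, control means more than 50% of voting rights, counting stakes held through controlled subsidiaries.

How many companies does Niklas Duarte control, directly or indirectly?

6

Niklas holds 74% of Kestrel, so Niklas controls Kestrel.
Niklas holds 58% of Meridian, so Niklas controls Meridian.
Kestrel and Niklas and Meridian together hold 7% + 50% + 5% = 62% of Basalt, so Niklas controls Basalt.
Meridian holds 74% of Solent, so Niklas controls Solent.
Meridian and Solent together hold 64% + 36% = 100% of Thornfield, so Niklas controls Thornfield.
Kestrel and Solent together hold 60% + 40% = 100% of Rowan, so Niklas controls Rowan.
No other company's threshold is met.
Niklas controls 6 companies.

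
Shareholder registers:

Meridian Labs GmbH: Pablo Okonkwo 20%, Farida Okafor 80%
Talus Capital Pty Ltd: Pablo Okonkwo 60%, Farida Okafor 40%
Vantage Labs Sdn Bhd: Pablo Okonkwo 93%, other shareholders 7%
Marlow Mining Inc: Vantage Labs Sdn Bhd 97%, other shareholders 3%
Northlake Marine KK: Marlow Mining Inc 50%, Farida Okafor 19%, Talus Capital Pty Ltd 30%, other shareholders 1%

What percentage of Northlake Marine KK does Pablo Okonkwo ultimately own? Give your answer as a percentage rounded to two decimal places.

Pablo reaches Northlake along 2 paths.
Via Vantage → Marlow: 93% × 97% × 50% = 45.105%.
Via Talus: 60% × 30% = 18%.
Total: 45.105% + 18% = 63.105%.
Rounded: 63.11%.

63.11%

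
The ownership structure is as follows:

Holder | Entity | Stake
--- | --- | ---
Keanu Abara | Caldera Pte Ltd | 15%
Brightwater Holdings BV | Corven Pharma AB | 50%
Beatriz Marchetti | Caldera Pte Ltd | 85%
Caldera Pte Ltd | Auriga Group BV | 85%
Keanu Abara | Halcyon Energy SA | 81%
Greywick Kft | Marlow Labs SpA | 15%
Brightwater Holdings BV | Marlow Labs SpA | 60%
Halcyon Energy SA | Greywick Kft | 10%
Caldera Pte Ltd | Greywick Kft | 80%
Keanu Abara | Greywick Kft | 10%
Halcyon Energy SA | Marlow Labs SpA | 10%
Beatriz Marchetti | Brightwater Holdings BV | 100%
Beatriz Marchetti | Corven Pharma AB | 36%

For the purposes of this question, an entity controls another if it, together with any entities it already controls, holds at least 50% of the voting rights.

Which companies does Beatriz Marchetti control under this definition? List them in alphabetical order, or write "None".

Beatriz holds 85% of Caldera, so Beatriz controls Caldera.
Caldera holds 80% of Greywick, so Beatriz controls Greywick.
Beatriz holds 100% of Brightwater, so Beatriz controls Brightwater.
Caldera holds 85% of Auriga, so Beatriz controls Auriga.
Greywick and Brightwater together hold 15% + 60% = 75% of Marlow, so Beatriz controls Marlow.
Beatriz and Brightwater together hold 36% + 50% = 86% of Corven, so Beatriz controls Corven.
No other company's threshold is met.

Auriga Group BV, Brightwater Holdings BV, Caldera Pte Ltd, Corven Pharma AB, Greywick Kft, Marlow Labs SpA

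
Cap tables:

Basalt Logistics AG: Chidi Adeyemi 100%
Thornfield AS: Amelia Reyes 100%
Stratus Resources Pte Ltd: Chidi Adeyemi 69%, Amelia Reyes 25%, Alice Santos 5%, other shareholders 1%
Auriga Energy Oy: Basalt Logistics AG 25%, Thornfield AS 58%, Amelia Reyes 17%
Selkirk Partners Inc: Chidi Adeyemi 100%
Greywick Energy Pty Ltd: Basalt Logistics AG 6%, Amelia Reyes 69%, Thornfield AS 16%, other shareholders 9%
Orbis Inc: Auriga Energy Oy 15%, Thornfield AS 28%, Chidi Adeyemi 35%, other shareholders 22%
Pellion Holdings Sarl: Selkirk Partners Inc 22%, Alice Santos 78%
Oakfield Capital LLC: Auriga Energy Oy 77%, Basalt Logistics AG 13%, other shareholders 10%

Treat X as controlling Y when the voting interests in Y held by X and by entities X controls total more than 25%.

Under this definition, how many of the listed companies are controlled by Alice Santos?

Alice holds 78% of Pellion, so Alice controls Pellion.
No other company's threshold is met.
Alice controls 1 company.

1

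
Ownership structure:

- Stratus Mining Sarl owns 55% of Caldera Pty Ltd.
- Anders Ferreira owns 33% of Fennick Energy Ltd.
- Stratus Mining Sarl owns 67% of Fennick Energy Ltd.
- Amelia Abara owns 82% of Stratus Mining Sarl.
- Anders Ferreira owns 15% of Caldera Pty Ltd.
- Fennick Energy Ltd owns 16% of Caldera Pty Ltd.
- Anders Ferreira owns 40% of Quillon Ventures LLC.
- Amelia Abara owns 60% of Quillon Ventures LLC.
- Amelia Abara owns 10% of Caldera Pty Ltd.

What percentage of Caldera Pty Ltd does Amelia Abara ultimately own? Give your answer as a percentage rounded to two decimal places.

63.89%

Amelia reaches Caldera along 3 paths.
Direct stake: 10% = 10%.
Via Stratus: 82% × 55% = 45.1%.
Via Stratus → Fennick: 82% × 67% × 16% = 8.7904%.
Total: 10% + 45.1% + 8.7904% = 63.8904%.
Rounded: 63.89%.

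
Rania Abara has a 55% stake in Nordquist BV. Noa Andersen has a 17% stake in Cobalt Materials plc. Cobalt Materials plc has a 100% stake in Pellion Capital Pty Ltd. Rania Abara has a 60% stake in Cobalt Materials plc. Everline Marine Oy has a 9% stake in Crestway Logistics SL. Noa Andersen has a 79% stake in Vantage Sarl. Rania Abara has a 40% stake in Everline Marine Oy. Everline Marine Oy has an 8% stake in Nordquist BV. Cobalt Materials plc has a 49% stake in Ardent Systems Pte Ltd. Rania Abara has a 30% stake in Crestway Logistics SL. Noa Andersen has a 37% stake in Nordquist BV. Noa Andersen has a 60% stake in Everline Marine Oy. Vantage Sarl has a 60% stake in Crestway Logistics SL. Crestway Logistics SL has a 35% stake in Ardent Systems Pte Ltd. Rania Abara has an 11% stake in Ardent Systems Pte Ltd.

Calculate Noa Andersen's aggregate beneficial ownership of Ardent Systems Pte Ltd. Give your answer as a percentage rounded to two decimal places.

Noa reaches Ardent along 3 paths.
Via Vantage → Crestway: 79% × 60% × 35% = 16.59%.
Via Everline → Crestway: 60% × 9% × 35% = 1.89%.
Via Cobalt: 17% × 49% = 8.33%.
Total: 16.59% + 1.89% + 8.33% = 26.81%.

26.81%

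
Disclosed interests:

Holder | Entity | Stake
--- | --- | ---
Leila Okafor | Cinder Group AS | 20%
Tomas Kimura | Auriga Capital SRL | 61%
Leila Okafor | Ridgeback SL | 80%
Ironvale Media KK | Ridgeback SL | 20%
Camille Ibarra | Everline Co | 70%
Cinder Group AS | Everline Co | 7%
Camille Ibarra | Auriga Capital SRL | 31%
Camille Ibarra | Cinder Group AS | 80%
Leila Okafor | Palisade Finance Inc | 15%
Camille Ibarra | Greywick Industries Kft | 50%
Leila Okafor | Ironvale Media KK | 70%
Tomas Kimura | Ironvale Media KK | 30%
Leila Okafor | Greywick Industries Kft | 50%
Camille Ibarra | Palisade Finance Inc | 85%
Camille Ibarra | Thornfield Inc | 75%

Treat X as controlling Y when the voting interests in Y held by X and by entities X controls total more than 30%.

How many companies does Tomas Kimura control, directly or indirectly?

Tomas holds 61% of Auriga, so Tomas controls Auriga.
No other company's threshold is met.
Tomas controls 1 company.

1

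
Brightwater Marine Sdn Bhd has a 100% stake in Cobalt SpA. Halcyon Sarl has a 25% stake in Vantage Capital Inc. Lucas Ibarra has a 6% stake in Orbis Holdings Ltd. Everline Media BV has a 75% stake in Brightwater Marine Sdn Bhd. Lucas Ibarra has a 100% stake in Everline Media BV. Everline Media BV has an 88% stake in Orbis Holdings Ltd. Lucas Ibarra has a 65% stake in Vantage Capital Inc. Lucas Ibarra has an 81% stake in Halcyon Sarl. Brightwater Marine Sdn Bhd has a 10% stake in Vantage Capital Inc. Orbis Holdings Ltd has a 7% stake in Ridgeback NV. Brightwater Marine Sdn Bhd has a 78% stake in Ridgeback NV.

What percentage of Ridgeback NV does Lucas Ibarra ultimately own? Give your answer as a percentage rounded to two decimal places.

65.08%

Lucas reaches Ridgeback along 3 paths.
Via Everline → Orbis: 100% × 88% × 7% = 6.16%.
Via Orbis: 6% × 7% = 0.42%.
Via Everline → Brightwater: 100% × 75% × 78% = 58.5%.
Total: 6.16% + 0.42% + 58.5% = 65.08%.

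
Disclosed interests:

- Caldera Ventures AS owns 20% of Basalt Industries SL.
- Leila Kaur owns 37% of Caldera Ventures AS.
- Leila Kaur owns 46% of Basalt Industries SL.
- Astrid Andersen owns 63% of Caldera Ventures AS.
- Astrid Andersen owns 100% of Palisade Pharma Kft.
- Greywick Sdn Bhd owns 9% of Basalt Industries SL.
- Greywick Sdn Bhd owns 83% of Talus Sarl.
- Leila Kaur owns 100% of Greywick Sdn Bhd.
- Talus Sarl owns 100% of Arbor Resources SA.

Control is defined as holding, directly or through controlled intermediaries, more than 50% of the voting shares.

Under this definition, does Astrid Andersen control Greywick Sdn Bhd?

Astrid holds 63% of Caldera, so Astrid controls Caldera.
Astrid holds 100% of Palisade, so Astrid controls Palisade.
Neither Astrid nor any entity Astrid controls holds any voting interest in Greywick.
So Astrid does not control Greywick.

No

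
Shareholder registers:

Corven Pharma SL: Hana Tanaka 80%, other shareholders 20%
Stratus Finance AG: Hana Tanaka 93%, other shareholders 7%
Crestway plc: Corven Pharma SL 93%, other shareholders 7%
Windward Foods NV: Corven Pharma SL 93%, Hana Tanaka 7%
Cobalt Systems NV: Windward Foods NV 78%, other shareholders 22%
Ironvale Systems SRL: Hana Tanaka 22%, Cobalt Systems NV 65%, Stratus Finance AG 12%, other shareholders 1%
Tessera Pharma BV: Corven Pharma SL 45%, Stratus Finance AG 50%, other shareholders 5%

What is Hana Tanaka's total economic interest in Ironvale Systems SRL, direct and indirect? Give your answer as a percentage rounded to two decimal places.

Hana reaches Ironvale along 4 paths.
Direct stake: 22% = 22%.
Via Corven → Windward → Cobalt: 80% × 93% × 78% × 65% = 37.7208%.
Via Windward → Cobalt: 7% × 78% × 65% = 3.549%.
Via Stratus: 93% × 12% = 11.16%.
Total: 22% + 37.7208% + 3.549% + 11.16% = 74.4298%.
Rounded: 74.43%.

74.43%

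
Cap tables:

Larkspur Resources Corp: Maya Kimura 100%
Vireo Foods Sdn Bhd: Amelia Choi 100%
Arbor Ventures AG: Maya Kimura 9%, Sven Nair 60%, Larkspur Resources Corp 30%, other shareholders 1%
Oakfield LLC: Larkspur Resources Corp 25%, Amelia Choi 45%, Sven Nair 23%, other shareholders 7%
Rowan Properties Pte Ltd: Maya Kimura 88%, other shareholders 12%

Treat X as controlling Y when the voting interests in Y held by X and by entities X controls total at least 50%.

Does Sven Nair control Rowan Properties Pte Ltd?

No

Sven holds 60% of Arbor, so Sven controls Arbor.
Neither Sven nor any entity Sven controls holds any voting interest in Rowan.
So Sven does not control Rowan.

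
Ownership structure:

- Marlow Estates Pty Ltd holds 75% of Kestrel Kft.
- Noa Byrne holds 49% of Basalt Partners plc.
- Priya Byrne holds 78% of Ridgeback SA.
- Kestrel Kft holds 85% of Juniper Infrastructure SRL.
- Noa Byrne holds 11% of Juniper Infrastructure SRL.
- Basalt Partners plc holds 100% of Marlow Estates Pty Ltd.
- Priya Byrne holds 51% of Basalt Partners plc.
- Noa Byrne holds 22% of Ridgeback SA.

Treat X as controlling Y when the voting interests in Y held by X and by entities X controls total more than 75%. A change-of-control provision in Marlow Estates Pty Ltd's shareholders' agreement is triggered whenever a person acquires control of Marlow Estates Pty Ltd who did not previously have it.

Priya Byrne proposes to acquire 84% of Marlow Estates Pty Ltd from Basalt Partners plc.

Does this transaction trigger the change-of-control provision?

The purchase adds only to Priya's holdings (Basalt's stake shrinks), so Priya is the only person who could newly come to control Marlow.
Priya holds 78% of Ridgeback, so Priya controls Ridgeback.
Neither Priya nor any entity Priya controls holds any voting interest in Marlow.
So before the transaction, Priya does not control Marlow.
After the purchase, Priya holds 84% of Marlow directly, and Basalt's stake falls to 16%.
Priya holds 84% of Marlow, so Priya controls Marlow.
Priya did not control Marlow before and does after, so the clause is triggered.

Yes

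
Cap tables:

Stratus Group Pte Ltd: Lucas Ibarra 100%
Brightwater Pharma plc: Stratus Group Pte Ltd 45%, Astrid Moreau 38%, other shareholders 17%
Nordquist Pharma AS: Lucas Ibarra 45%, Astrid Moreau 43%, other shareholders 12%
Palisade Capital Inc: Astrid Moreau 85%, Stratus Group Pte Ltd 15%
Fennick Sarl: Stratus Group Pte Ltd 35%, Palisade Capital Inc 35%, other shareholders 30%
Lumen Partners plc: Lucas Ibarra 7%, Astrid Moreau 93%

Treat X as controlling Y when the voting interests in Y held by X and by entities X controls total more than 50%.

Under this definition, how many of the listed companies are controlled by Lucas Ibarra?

1

Lucas holds 100% of Stratus, so Lucas controls Stratus.
No other company's threshold is met.
Lucas controls 1 company.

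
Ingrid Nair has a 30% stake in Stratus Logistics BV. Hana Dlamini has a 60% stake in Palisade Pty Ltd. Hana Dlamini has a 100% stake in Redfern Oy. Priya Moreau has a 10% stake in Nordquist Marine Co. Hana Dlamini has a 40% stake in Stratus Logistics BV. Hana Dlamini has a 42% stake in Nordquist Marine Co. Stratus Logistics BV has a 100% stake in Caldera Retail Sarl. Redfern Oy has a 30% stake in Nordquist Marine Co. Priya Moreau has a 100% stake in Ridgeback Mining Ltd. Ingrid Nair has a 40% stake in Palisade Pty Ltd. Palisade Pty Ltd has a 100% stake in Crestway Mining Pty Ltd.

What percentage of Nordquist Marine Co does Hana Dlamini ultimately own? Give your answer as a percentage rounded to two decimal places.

72.00%

Hana reaches Nordquist along 2 paths.
Via Redfern: 100% × 30% = 30%.
Direct stake: 42% = 42%.
Total: 30% + 42% = 72%.
Rounded: 72.00%.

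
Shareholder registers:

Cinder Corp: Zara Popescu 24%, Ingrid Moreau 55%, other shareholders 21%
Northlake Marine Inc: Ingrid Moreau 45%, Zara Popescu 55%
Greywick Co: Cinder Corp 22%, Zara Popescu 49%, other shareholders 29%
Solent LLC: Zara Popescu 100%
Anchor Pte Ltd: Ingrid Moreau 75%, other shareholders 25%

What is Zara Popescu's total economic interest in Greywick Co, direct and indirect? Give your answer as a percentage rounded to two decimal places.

54.28%

Zara reaches Greywick along 2 paths.
Via Cinder: 24% × 22% = 5.28%.
Direct stake: 49% = 49%.
Total: 5.28% + 49% = 54.28%.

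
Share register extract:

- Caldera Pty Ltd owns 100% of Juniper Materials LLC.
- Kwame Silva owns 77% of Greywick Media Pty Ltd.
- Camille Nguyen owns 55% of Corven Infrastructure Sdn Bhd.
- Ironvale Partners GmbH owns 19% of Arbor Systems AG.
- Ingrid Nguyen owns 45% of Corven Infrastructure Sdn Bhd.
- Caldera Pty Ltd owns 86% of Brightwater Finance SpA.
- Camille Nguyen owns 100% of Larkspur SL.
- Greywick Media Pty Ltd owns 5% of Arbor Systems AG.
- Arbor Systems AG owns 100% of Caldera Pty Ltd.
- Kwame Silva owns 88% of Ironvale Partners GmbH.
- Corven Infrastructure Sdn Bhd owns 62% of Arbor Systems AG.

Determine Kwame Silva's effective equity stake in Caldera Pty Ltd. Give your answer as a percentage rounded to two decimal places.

20.57%

Kwame reaches Caldera along 2 paths.
Via Ironvale → Arbor: 88% × 19% × 100% = 16.72%.
Via Greywick → Arbor: 77% × 5% × 100% = 3.85%.
Total: 16.72% + 3.85% = 20.57%.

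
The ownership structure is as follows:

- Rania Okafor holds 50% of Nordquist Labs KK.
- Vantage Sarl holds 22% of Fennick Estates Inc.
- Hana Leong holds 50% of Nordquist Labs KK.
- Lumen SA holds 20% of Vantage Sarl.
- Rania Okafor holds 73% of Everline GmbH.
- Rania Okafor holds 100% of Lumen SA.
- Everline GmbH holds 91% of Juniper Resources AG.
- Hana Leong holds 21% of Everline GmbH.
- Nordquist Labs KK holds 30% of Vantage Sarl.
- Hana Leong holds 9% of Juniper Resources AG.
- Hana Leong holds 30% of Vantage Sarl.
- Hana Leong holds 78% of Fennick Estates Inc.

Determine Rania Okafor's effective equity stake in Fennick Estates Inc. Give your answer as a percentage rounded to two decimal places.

7.70%

Rania reaches Fennick along 2 paths.
Via Lumen → Vantage: 100% × 20% × 22% = 4.4%.
Via Nordquist → Vantage: 50% × 30% × 22% = 3.3%.
Total: 4.4% + 3.3% = 7.7%.
Rounded: 7.70%.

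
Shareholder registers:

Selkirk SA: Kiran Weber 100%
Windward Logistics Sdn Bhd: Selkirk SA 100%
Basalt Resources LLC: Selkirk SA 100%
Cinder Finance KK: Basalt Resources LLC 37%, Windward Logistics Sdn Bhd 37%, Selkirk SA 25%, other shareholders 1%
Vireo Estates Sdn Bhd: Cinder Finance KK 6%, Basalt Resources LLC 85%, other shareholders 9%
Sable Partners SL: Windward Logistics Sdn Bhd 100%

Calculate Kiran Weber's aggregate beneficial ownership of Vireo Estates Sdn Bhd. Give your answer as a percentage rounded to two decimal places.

90.94%

Kiran reaches Vireo along 4 paths.
Via Selkirk → Basalt → Cinder: 100% × 100% × 37% × 6% = 2.22%.
Via Selkirk → Windward → Cinder: 100% × 100% × 37% × 6% = 2.22%.
Via Selkirk → Cinder: 100% × 25% × 6% = 1.5%.
Via Selkirk → Basalt: 100% × 100% × 85% = 85%.
Total: 2.22% + 2.22% + 1.5% + 85% = 90.94%.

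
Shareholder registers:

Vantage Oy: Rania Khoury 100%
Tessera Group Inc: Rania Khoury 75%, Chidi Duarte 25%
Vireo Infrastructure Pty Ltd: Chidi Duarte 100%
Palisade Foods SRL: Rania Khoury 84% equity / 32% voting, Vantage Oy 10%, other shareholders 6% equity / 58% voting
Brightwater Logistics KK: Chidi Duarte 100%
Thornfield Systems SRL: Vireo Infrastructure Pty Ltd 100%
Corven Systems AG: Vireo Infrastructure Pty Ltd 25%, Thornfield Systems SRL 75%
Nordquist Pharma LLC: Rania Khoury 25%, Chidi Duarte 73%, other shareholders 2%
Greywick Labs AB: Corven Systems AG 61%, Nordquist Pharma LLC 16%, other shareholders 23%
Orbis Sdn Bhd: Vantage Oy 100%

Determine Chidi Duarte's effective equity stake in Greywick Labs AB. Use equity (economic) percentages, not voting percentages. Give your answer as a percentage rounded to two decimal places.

72.68%

Chidi reaches Greywick along 3 paths.
Via Vireo → Corven: 100% × 25% × 61% = 15.25%.
Via Vireo → Thornfield → Corven: 100% × 100% × 75% × 61% = 45.75%.
Via Nordquist: 73% × 16% = 11.68%.
Total: 15.25% + 45.75% + 11.68% = 72.68%.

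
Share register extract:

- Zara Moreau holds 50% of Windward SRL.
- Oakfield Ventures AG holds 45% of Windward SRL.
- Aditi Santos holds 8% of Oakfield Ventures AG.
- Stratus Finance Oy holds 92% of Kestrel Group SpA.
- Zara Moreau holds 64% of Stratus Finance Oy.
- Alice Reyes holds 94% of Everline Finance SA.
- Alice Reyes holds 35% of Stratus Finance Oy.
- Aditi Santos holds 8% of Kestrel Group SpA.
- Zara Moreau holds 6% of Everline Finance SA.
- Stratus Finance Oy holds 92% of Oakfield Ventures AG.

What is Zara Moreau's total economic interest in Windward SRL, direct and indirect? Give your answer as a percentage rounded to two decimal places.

76.50%

Zara reaches Windward along 2 paths.
Direct stake: 50% = 50%.
Via Stratus → Oakfield: 64% × 92% × 45% = 26.496%.
Total: 50% + 26.496% = 76.496%.
Rounded: 76.50%.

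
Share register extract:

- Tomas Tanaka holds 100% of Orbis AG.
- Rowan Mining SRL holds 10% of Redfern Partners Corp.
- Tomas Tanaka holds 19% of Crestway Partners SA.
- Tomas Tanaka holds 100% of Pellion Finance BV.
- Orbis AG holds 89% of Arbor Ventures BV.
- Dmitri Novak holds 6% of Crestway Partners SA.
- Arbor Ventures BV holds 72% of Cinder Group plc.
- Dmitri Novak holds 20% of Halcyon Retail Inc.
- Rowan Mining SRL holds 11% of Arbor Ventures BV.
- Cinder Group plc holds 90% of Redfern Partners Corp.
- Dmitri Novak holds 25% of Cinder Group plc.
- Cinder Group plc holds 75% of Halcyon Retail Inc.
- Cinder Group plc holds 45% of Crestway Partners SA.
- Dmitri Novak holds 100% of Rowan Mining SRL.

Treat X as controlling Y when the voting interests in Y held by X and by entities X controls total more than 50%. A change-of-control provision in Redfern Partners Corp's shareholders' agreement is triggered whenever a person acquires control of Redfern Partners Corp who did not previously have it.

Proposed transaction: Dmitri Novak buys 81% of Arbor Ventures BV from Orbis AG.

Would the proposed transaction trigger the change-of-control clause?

Yes

The purchase adds only to Dmitri's holdings (Orbis's stake shrinks), so Dmitri is the only person who could newly come to control Redfern.
Dmitri holds 100% of Rowan, so Dmitri controls Rowan.
In Redfern, Dmitri's side holds only 10%, not > 50%.
So before the transaction, Dmitri does not control Redfern.
After the purchase, Dmitri holds 81% of Arbor directly, and Orbis's stake falls to 8%.
Rowan and Dmitri together hold 11% + 81% = 92% of Arbor, so Dmitri controls Arbor.
Arbor and Dmitri together hold 72% + 25% = 97% of Cinder, so Dmitri controls Cinder.
Rowan and Cinder together hold 10% + 90% = 100% of Redfern, so Dmitri controls Redfern.
Dmitri did not control Redfern before and does after, so the clause is triggered.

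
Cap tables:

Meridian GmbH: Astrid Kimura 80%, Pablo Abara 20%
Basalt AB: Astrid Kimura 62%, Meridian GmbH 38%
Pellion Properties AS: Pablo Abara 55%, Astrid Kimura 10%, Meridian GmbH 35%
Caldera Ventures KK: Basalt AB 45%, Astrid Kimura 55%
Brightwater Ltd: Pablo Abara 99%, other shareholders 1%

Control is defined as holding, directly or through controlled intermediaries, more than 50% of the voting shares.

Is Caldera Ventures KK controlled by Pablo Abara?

Pablo holds 55% of Pellion, so Pablo controls Pellion.
Pablo holds 99% of Brightwater, so Pablo controls Brightwater.
Neither Pablo nor any entity Pablo controls holds any voting interest in Caldera.
So Pablo does not control Caldera.

No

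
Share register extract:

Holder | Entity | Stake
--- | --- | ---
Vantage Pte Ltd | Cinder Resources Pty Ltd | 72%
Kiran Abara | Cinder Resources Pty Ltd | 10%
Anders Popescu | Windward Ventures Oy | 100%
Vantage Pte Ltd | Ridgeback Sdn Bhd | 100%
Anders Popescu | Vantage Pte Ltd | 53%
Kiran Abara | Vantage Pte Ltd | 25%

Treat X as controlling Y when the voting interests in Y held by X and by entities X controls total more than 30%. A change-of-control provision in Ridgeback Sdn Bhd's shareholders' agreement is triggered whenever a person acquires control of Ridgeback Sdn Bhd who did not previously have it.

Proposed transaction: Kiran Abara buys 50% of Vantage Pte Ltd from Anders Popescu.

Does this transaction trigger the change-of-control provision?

Yes

The purchase adds only to Kiran's holdings (Anders's stake shrinks), so Kiran is the only person who could newly come to control Ridgeback.
Kiran's largest direct stake is 25% in Vantage, which does not meet the threshold, so Kiran controls no company.
Neither Kiran nor any entity Kiran controls holds any voting interest in Ridgeback.
So before the transaction, Kiran does not control Ridgeback.
After the purchase, Kiran's direct stake in Vantage rises to 25% + 50% = 75%, and Anders's stake falls to 3%.
Kiran holds 75% of Vantage, so Kiran controls Vantage.
Vantage holds 100% of Ridgeback, so Kiran controls Ridgeback.
Kiran did not control Ridgeback before and does after, so the clause is triggered.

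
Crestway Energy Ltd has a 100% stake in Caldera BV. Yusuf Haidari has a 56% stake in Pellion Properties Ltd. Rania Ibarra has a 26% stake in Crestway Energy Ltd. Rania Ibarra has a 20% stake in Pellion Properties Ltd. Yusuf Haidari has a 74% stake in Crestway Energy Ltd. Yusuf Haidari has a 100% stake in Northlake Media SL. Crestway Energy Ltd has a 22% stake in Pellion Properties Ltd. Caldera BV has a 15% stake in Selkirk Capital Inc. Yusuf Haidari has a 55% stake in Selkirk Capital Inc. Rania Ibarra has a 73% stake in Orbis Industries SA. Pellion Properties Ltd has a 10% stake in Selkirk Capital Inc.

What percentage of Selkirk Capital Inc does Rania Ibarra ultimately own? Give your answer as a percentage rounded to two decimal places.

Rania reaches Selkirk along 3 paths.
Via Crestway → Caldera: 26% × 100% × 15% = 3.9%.
Via Pellion: 20% × 10% = 2%.
Via Crestway → Pellion: 26% × 22% × 10% = 0.572%.
Total: 3.9% + 2% + 0.572% = 6.472%.
Rounded: 6.47%.

6.47%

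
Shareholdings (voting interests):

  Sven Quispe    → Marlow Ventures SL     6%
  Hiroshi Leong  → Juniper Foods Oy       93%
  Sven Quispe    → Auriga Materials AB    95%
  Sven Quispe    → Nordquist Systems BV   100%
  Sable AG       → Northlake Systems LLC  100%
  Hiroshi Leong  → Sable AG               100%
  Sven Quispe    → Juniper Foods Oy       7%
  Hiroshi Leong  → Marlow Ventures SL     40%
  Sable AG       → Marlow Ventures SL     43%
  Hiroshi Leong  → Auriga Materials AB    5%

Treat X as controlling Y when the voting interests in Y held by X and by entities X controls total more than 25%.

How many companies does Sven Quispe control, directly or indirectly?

Sven holds 100% of Nordquist, so Sven controls Nordquist.
Sven holds 95% of Auriga, so Sven controls Auriga.
No other company's threshold is met.
Sven controls 2 companies.

2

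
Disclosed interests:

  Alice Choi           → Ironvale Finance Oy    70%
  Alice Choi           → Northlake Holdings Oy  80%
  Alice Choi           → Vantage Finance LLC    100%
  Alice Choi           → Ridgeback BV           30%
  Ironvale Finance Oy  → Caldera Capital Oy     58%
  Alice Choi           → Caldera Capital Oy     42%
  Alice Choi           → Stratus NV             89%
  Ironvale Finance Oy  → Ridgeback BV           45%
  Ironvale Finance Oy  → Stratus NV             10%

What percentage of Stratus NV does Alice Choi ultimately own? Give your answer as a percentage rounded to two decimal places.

96.00%

Alice reaches Stratus along 2 paths.
Via Ironvale: 70% × 10% = 7%.
Direct stake: 89% = 89%.
Total: 7% + 89% = 96%.
Rounded: 96.00%.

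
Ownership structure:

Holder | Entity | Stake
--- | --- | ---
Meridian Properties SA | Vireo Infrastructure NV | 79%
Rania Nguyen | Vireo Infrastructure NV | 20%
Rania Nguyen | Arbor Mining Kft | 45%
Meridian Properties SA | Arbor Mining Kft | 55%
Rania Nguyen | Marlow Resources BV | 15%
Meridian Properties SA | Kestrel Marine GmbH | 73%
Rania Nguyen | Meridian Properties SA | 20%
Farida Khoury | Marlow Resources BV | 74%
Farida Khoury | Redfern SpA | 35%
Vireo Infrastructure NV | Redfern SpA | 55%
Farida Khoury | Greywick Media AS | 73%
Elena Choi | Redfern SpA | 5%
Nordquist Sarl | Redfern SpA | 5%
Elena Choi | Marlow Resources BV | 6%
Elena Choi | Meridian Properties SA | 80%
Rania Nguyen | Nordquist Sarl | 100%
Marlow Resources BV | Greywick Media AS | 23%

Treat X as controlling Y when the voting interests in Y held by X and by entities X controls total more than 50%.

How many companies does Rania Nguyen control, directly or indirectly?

Rania holds 100% of Nordquist, so Rania controls Nordquist.
No other company's threshold is met.
Rania controls 1 company.

1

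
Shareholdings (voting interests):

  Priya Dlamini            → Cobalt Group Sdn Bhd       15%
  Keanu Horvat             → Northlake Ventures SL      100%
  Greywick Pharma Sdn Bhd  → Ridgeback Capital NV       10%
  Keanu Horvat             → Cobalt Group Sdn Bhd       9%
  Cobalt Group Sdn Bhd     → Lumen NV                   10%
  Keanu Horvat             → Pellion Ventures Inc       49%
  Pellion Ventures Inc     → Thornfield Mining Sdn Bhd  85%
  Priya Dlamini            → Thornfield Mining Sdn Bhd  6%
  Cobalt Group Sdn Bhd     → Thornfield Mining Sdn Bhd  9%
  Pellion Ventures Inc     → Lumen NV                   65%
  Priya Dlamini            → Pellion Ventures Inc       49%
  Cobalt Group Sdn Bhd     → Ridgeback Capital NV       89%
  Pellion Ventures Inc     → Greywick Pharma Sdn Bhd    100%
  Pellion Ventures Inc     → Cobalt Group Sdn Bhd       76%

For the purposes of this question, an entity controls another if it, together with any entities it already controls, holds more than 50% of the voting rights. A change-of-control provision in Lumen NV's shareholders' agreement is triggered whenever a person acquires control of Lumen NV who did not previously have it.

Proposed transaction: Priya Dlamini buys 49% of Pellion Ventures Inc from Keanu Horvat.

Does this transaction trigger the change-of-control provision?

Yes

The purchase adds only to Priya's holdings (Keanu's stake shrinks), so Priya is the only person who could newly come to control Lumen.
Priya's largest direct stake is 49% in Pellion, which does not meet the threshold, so Priya controls no company.
Neither Priya nor any entity Priya controls holds any voting interest in Lumen.
So before the transaction, Priya does not control Lumen.
After the purchase, Priya's direct stake in Pellion rises to 49% + 49% = 98%, and Keanu's stake falls to 0%.
Priya holds 98% of Pellion, so Priya controls Pellion.
Pellion and Priya together hold 76% + 15% = 91% of Cobalt, so Priya controls Cobalt.
Cobalt and Pellion together hold 10% + 65% = 75% of Lumen, so Priya controls Lumen.
Priya did not control Lumen before and does after, so the clause is triggered.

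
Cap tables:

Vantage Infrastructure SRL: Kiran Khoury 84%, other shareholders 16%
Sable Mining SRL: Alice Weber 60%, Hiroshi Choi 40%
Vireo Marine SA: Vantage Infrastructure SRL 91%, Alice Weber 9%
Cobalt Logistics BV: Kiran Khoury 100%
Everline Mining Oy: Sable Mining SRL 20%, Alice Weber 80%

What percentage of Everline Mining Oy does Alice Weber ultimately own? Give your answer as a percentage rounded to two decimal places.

Alice reaches Everline along 2 paths.
Via Sable: 60% × 20% = 12%.
Direct stake: 80% = 80%.
Total: 12% + 80% = 92%.
Rounded: 92.00%.

92.00%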